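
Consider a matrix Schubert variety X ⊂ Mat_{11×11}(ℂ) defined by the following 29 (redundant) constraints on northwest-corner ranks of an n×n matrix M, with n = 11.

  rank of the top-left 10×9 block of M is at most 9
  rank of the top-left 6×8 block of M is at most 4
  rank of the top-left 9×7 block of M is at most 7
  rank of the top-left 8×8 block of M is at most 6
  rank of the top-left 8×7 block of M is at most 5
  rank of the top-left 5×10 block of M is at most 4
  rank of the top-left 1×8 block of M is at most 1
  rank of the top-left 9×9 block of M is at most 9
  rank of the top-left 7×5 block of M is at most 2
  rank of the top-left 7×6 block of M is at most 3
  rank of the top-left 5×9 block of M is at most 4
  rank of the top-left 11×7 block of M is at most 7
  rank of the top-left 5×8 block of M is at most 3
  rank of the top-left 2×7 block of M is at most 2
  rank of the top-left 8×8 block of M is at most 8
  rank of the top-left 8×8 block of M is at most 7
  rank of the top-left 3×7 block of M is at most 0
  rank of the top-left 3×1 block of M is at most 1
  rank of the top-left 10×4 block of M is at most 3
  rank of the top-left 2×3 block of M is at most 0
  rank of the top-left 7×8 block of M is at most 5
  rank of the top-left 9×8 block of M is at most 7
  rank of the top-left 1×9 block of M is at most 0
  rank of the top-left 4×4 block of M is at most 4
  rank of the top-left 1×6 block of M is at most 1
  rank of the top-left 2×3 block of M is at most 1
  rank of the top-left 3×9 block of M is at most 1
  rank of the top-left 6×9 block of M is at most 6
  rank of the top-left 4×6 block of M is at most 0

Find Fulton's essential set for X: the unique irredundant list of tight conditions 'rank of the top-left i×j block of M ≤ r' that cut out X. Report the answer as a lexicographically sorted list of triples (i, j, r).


The tightest implied rank at each (i,j), from the 29 conditions:

  0  0  0  0  0  0  0  0  0  1  1
  0  0  0  0  0  0  0  1  1  2  2
  0  0  0  0  0  0  0  1  1  2  3
  0  0  0  0  0  0  1  2  2  3  4
  1  1  1  1  1  1  2  3  3  4  5
  1  2  2  2  2  2  3  4  4  5  6
  1  2  2  2  2  3  4  5  5  6  7
  1  2  3  3  3  4  5  6  6  7  8
  1  2  3  3  4  5  6  7  7  8  9
  1  2  3  3  4  5  6  7  8  9  10
  1  2  3  4  5  6  7  8  9  10  11

reading off 1-entries of Δ²R: w = (10, 8, 11, 7, 1, 2, 6, 3, 5, 9, 4).

|D(w)|=35, |Ess(w)|=6:

[(1, 9, 0), (3, 7, 0), (3, 9, 1), (4, 6, 0), (7, 5, 2), (10, 4, 3)]


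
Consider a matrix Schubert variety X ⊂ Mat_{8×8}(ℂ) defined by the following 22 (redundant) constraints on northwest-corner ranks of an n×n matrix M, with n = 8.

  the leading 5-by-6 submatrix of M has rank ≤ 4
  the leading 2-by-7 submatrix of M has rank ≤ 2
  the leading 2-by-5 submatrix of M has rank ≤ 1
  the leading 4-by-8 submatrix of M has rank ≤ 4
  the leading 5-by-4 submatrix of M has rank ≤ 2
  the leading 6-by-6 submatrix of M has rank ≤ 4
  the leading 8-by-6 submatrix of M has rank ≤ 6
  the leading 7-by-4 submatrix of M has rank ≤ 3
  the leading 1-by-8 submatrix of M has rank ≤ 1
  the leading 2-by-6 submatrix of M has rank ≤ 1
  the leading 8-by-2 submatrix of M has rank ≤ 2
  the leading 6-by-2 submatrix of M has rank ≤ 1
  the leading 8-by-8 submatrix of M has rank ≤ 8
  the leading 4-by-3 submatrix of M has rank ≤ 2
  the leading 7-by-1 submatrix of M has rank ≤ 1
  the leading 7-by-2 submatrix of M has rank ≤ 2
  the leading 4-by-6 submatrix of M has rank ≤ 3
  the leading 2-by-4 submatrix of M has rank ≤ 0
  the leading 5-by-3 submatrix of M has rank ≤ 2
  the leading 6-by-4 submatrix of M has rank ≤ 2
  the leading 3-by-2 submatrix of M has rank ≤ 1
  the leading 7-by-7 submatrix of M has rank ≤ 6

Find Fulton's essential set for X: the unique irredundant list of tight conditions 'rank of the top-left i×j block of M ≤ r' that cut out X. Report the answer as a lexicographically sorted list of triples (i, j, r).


Computing R[i][j] = min implied NW-rank bound (n=8, 22 conditions):

  R[1]: 0, 0, 0, 0, 1, 1, 1, 1
  R[2]: 0, 0, 0, 0, 1, 1, 2, 2
  R[3]: 1, 1, 1, 1, 2, 2, 3, 3
  R[4]: 1, 1, 2, 2, 3, 3, 4, 4
  R[5]: 1, 1, 2, 2, 3, 4, 5, 5
  R[6]: 1, 1, 2, 2, 3, 4, 5, 6
  R[7]: 1, 2, 3, 3, 4, 5, 6, 7
  R[8]: 1, 2, 3, 4, 5, 6, 7, 8

so w = (5, 7, 1, 3, 6, 8, 2, 4).

4 SE-corners of the 14-cell Rothe diagram give Ess(w):

[(2, 4, 0), (2, 6, 1), (6, 2, 1), (6, 4, 2)]


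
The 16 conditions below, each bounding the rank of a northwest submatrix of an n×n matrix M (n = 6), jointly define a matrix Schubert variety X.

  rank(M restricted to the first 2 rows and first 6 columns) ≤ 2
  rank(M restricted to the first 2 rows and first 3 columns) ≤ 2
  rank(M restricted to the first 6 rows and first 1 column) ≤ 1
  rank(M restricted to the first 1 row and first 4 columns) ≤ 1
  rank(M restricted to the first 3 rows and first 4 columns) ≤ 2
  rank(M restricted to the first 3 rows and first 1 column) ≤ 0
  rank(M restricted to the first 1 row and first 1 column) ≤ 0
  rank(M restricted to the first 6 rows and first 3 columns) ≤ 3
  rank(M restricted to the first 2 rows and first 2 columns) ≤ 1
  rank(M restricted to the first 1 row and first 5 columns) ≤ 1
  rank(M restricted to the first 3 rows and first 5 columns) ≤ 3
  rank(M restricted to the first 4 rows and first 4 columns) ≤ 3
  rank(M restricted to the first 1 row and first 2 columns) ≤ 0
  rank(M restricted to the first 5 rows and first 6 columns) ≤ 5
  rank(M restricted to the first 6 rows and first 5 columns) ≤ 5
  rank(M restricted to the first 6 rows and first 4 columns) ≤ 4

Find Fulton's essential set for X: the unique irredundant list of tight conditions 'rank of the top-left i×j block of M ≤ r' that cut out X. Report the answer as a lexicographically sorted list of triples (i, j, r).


Rank table r_w(6×6) implied by the 16 constraints:

  i=1: 0 | 0 | 1 | 1 | 1 | 1
  i=2: 0 | 1 | 2 | 2 | 2 | 2
  i=3: 0 | 1 | 2 | 2 | 3 | 3
  i=4: 1 | 2 | 3 | 3 | 4 | 4
  i=5: 1 | 2 | 3 | 4 | 5 | 5
  i=6: 1 | 2 | 3 | 4 | 5 | 6

so w = (3, 2, 5, 1, 4, 6).

D(w) has 5 cells with 3 SE-corners; essential set:

[(1, 2, 0), (3, 1, 0), (3, 4, 2)]


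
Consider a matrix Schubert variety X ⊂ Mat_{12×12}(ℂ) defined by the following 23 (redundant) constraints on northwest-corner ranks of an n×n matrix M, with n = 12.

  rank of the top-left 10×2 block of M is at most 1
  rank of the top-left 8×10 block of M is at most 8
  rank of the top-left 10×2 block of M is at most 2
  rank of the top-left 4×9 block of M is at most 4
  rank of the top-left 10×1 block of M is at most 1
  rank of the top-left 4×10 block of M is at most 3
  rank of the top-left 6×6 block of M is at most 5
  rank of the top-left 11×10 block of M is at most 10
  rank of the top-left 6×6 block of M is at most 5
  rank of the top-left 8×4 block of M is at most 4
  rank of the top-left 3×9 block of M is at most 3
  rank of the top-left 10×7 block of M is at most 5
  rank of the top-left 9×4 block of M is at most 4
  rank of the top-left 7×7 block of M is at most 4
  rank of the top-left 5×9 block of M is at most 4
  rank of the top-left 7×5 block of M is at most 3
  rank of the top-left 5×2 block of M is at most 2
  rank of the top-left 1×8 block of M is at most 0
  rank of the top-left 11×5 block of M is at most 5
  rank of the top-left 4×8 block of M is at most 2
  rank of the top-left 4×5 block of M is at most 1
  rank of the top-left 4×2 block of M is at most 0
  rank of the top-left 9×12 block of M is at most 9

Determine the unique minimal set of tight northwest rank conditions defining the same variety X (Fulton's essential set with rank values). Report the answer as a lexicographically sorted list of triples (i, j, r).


Computing R[i][j] = min implied NW-rank bound (n=12, 23 conditions):

  i=1: 0 0 0 0 0 0 0 0 1 1 1 1
  i=2: 0 0 1 1 1 1 1 1 2 2 2 2
  i=3: 0 0 1 1 1 2 2 2 3 3 3 3
  i=4: 0 0 1 1 1 2 2 2 3 3 4 4
  i=5: 1 1 2 2 2 3 3 3 4 4 5 5
  i=6: 1 1 2 3 3 4 4 4 5 5 6 6
  i=7: 1 1 2 3 3 4 4 5 6 6 7 7
  i=8: 1 1 2 3 4 5 5 6 7 7 8 8
  i=9: 1 1 2 3 4 5 5 6 7 8 9 9
  i=10: 1 1 2 3 4 5 5 6 7 8 9 10
  i=11: 1 2 3 4 5 6 6 7 8 9 10 11
  i=12: 1 2 3 4 5 6 7 8 9 10 11 12

second differences of R give the permutation w = (9, 3, 6, 11, 1, 4, 8, 5, 10, 12, 2, 7).

Fulton essential set (9 of the 30 Rothe cells):

[(1, 8, 0), (4, 2, 0), (4, 5, 1), (4, 8, 2), (4, 10, 3), (7, 5, 3), (7, 7, 4), (10, 2, 1), (10, 7, 5)]


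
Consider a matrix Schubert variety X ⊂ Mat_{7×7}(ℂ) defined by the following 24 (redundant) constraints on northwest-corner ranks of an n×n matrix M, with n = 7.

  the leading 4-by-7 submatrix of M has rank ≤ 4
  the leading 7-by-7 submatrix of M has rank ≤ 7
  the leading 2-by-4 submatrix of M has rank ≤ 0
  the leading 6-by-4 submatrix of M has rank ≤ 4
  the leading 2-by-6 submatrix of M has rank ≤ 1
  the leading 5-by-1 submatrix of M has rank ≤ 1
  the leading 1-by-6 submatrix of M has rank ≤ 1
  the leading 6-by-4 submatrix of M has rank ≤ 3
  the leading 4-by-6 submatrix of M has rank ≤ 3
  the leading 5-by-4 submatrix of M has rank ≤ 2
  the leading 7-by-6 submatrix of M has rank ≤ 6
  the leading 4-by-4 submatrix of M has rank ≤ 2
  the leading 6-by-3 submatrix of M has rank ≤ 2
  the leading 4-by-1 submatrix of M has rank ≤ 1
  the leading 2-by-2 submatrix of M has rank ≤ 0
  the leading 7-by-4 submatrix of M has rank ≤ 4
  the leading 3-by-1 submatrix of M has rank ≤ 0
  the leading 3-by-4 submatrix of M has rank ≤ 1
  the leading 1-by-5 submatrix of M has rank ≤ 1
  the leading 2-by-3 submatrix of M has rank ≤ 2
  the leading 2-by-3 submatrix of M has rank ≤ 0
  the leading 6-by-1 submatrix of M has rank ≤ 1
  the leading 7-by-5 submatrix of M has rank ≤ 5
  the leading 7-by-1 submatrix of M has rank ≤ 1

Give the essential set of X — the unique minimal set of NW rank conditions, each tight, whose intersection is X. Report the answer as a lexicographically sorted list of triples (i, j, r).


Recovering R(i,j) via the rank-extension bound from the 24 conditions:

  R[1]: 0 | 0 | 0 | 0 | 1 | 1 | 1
  R[2]: 0 | 0 | 0 | 0 | 1 | 1 | 2
  R[3]: 0 | 1 | 1 | 1 | 2 | 2 | 3
  R[4]: 1 | 2 | 2 | 2 | 3 | 3 | 4
  R[5]: 1 | 2 | 2 | 2 | 3 | 4 | 5
  R[6]: 1 | 2 | 2 | 3 | 4 | 5 | 6
  R[7]: 1 | 2 | 3 | 4 | 5 | 6 | 7

second differences of R give the permutation w = (5, 7, 2, 1, 6, 4, 3).

5 SE-corners of the 13-cell Rothe diagram give Ess(w):

[(2, 4, 0), (2, 6, 1), (3, 1, 0), (5, 4, 2), (6, 3, 2)]


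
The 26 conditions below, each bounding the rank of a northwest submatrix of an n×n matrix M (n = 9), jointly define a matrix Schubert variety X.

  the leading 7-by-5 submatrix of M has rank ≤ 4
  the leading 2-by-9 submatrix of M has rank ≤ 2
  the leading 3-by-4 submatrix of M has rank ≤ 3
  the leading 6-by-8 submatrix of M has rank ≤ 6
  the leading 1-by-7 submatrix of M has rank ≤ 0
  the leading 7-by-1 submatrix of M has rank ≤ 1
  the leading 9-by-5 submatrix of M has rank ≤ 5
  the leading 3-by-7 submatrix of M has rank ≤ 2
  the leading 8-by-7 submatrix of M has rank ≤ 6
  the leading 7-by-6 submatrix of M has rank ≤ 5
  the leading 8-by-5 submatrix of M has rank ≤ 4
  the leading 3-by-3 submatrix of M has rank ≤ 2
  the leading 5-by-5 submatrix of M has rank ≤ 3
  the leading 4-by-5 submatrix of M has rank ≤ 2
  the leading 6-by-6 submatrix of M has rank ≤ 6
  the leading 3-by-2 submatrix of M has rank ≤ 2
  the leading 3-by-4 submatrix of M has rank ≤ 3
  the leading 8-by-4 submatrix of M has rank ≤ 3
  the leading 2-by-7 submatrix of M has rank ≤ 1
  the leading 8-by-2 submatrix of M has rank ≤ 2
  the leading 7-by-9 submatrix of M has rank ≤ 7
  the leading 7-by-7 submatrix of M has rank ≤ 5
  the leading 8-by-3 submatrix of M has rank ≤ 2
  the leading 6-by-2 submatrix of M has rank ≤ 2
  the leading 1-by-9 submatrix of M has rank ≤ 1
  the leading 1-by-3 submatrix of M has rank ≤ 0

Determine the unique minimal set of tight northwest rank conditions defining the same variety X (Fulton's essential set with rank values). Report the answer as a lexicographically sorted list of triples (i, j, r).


Rank table r_w(9×9) implied by the 26 constraints:

  0 | 0 | 0 | 0 | 0 | 0 | 0 | 1 | 1
  1 | 1 | 1 | 1 | 1 | 1 | 1 | 2 | 2
  1 | 2 | 2 | 2 | 2 | 2 | 2 | 3 | 3
  1 | 2 | 2 | 2 | 2 | 3 | 3 | 4 | 4
  1 | 2 | 2 | 3 | 3 | 4 | 4 | 5 | 5
  1 | 2 | 2 | 3 | 4 | 5 | 5 | 6 | 6
  1 | 2 | 2 | 3 | 4 | 5 | 5 | 6 | 7
  1 | 2 | 2 | 3 | 4 | 5 | 6 | 7 | 8
  1 | 2 | 3 | 4 | 5 | 6 | 7 | 8 | 9

second differences of R give the permutation w = (8, 1, 2, 6, 4, 5, 9, 7, 3).

|D(w)|=15, |Ess(w)|=4:

[(1, 7, 0), (4, 5, 2), (7, 7, 5), (8, 3, 2)]


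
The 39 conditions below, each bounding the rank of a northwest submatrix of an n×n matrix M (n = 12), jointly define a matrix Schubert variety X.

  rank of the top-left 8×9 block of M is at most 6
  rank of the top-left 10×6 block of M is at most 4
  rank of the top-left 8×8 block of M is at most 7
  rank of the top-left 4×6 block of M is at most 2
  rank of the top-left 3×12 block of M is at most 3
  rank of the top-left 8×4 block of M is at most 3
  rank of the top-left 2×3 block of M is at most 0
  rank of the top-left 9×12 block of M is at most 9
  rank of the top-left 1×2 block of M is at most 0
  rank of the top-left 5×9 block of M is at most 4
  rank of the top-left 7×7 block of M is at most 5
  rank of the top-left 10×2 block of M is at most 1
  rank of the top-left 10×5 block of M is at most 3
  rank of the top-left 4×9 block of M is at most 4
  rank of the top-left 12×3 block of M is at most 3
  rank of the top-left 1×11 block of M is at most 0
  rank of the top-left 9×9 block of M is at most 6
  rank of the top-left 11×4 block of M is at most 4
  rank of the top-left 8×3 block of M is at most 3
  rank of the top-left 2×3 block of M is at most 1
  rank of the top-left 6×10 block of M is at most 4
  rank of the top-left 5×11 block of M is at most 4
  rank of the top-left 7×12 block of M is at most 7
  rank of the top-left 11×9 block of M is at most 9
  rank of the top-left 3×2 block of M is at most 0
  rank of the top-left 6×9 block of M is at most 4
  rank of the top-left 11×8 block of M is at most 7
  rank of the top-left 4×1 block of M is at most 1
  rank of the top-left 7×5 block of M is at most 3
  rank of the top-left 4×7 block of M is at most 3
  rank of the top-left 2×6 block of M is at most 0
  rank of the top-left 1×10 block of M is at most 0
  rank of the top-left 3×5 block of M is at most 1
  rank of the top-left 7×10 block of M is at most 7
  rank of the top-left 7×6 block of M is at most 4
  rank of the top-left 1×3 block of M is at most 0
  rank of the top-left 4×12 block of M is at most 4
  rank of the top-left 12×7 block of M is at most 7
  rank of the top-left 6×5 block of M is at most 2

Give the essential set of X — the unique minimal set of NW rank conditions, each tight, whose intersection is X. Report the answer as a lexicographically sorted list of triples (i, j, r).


Propagating the 39 rank bounds to every northwest block:

  0, 0, 0, 0, 0, 0, 0, 0, 0, 0, 0, 1
  0, 0, 0, 0, 0, 0, 1, 1, 1, 1, 1, 2
  0, 0, 1, 1, 1, 1, 2, 2, 2, 2, 2, 3
  1, 1, 2, 2, 2, 2, 3, 3, 3, 3, 3, 4
  1, 1, 2, 2, 2, 3, 4, 4, 4, 4, 4, 5
  1, 1, 2, 2, 2, 3, 4, 4, 4, 4, 5, 6
  1, 1, 2, 3, 3, 4, 5, 5, 5, 5, 6, 7
  1, 1, 2, 3, 3, 4, 5, 6, 6, 6, 7, 8
  1, 1, 2, 3, 3, 4, 5, 6, 6, 7, 8, 9
  1, 1, 2, 3, 3, 4, 5, 6, 7, 8, 9, 10
  1, 2, 3, 4, 4, 5, 6, 7, 8, 9, 10, 11
  1, 2, 3, 4, 5, 6, 7, 8, 9, 10, 11, 12

the unique w with this rank table is (12, 7, 3, 1, 6, 11, 4, 8, 10, 9, 2, 5).

Fulton essential set (8 of the 36 Rothe cells):

[(1, 11, 0), (2, 6, 0), (3, 2, 0), (6, 5, 2), (6, 10, 4), (9, 9, 6), (10, 2, 1), (10, 5, 3)]


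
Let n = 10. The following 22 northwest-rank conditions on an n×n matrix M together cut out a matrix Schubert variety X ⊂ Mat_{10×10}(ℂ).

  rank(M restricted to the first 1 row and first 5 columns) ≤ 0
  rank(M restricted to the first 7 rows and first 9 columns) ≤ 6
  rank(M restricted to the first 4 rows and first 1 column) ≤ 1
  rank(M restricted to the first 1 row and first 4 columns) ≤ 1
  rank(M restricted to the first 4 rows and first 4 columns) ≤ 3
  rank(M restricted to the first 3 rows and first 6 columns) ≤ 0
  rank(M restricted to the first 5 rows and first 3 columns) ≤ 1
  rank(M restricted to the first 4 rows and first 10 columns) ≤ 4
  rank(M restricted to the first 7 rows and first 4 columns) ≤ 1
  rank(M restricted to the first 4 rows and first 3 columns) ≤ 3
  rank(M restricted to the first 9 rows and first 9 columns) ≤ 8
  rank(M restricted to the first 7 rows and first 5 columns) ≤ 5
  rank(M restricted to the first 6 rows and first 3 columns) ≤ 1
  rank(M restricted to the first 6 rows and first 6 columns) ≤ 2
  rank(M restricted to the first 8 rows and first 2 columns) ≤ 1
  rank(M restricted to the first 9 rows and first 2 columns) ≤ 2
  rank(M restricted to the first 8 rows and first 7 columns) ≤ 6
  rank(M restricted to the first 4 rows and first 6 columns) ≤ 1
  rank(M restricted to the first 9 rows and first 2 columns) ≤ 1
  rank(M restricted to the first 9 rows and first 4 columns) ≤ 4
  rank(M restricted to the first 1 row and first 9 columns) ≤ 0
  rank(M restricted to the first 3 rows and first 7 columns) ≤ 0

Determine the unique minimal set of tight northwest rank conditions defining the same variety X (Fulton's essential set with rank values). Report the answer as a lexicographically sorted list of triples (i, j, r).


Reconstructing r_w from the 22 given conditions:

  0  0  0  0  0  0  0  0  0  1
  0  0  0  0  0  0  0  1  1  2
  0  0  0  0  0  0  0  1  2  3
  1  1  1  1  1  1  1  2  3  4
  1  1  1  1  2  2  2  3  4  5
  1  1  1  1  2  2  3  4  5  6
  1  1  1  1  2  3  4  5  6  7
  1  1  2  2  3  4  5  6  7  8
  1  1  2  3  4  5  6  7  8  9
  1  2  3  4  5  6  7  8  9  10

reading off 1-entries of Δ²R: w = (10, 8, 9, 1, 5, 7, 6, 3, 4, 2).

Rothe diagram D(w) (35 cells), 5 SE-corners (essential conditions):

[(1, 9, 0), (3, 7, 0), (6, 6, 2), (7, 4, 1), (9, 2, 1)]


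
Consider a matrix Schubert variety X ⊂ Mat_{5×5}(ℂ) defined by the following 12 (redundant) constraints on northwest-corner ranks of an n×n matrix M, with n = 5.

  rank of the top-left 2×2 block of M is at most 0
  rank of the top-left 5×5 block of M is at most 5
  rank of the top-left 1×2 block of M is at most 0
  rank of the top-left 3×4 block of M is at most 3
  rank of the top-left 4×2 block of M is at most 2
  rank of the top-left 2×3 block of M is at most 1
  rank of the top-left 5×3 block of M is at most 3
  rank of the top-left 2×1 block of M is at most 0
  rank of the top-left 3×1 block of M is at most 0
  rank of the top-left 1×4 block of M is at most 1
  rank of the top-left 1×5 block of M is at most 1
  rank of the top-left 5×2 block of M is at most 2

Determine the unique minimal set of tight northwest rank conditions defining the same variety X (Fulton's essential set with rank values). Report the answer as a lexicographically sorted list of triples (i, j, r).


Reconstructing r_w from the 12 given conditions:

  0, 0, 1, 1, 1
  0, 0, 1, 2, 2
  0, 1, 2, 3, 3
  1, 2, 3, 4, 4
  1, 2, 3, 4, 5

hence w(1..5) = (3, 4, 2, 1, 5).

|D(w)|=5, |Ess(w)|=2:

[(2, 2, 0), (3, 1, 0)]


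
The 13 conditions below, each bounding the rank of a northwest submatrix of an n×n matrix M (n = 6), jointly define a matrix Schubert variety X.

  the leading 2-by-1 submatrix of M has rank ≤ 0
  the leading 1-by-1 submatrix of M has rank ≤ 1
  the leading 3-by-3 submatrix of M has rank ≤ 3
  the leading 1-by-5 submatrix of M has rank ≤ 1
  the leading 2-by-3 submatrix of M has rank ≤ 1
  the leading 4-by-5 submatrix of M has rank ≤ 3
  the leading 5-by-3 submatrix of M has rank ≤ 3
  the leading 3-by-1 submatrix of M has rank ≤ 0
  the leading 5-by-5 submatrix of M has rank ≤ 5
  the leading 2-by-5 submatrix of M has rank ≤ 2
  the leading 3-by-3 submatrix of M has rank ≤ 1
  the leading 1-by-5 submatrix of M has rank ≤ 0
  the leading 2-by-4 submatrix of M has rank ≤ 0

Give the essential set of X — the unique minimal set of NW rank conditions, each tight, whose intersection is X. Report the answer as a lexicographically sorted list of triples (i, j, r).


Rank table r_w(6×6) implied by the 13 constraints:

  row 1: 0, 0, 0, 0, 0, 1
  row 2: 0, 0, 0, 0, 1, 2
  row 3: 0, 1, 1, 1, 2, 3
  row 4: 1, 2, 2, 2, 3, 4
  row 5: 1, 2, 3, 3, 4, 5
  row 6: 1, 2, 3, 4, 5, 6

so w = (6, 5, 2, 1, 3, 4).

Fulton essential set (3 of the 10 Rothe cells):

[(1, 5, 0), (2, 4, 0), (3, 1, 0)]


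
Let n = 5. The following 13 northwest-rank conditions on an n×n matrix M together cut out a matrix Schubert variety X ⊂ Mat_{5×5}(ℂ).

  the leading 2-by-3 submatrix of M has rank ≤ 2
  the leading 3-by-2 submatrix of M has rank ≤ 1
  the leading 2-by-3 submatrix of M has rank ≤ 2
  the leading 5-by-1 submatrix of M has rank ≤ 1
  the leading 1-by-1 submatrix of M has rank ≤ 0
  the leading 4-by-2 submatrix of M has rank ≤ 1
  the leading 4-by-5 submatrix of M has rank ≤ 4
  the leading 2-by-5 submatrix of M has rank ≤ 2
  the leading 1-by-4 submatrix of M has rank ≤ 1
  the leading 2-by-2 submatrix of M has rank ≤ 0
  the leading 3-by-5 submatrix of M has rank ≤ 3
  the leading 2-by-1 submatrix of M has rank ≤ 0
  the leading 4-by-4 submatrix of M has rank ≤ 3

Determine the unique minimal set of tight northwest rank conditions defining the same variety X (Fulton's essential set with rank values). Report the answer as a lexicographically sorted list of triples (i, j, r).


Reconstructing r_w from the 13 given conditions:

  row 1: 0 0 1 1 1
  row 2: 0 0 1 2 2
  row 3: 1 1 2 3 3
  row 4: 1 1 2 3 4
  row 5: 1 2 3 4 5

reading off 1-entries of Δ²R: w = (3, 4, 1, 5, 2).

Fulton essential set (2 of the 5 Rothe cells):

[(2, 2, 0), (4, 2, 1)]


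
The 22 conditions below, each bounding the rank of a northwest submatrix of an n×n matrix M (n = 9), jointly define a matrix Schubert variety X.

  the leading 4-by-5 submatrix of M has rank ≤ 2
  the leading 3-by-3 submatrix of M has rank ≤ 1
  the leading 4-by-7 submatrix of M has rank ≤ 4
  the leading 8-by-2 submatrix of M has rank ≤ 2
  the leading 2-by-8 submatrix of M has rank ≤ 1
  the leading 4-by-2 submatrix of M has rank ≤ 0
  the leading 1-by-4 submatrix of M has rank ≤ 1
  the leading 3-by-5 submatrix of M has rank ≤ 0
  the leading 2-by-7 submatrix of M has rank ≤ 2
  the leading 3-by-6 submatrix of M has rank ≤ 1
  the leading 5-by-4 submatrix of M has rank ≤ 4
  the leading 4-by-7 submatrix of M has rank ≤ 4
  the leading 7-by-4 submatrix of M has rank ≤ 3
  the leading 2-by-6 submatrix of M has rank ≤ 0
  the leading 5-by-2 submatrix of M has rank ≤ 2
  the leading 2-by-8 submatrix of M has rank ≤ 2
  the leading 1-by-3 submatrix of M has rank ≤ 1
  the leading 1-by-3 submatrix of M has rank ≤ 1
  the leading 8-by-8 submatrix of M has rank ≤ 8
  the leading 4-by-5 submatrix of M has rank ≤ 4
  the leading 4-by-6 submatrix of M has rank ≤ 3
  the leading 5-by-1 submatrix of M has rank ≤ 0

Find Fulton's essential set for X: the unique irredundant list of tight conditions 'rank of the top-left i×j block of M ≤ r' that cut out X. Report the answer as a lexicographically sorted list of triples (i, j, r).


The tightest implied rank at each (i,j), from the 22 conditions:

  row 1: 0 | 0 | 0 | 0 | 0 | 0 | 1 | 1 | 1
  row 2: 0 | 0 | 0 | 0 | 0 | 0 | 1 | 1 | 2
  row 3: 0 | 0 | 0 | 0 | 0 | 1 | 2 | 2 | 3
  row 4: 0 | 0 | 1 | 1 | 1 | 2 | 3 | 3 | 4
  row 5: 0 | 1 | 2 | 2 | 2 | 3 | 4 | 4 | 5
  row 6: 1 | 2 | 3 | 3 | 3 | 4 | 5 | 5 | 6
  row 7: 1 | 2 | 3 | 3 | 4 | 5 | 6 | 6 | 7
  row 8: 1 | 2 | 3 | 4 | 5 | 6 | 7 | 7 | 8
  row 9: 1 | 2 | 3 | 4 | 5 | 6 | 7 | 8 | 9

so w = (7, 9, 6, 3, 2, 1, 5, 4, 8).

Fulton essential set (6 of the 22 Rothe cells):

[(2, 6, 0), (2, 8, 1), (3, 5, 0), (4, 2, 0), (5, 1, 0), (7, 4, 3)]


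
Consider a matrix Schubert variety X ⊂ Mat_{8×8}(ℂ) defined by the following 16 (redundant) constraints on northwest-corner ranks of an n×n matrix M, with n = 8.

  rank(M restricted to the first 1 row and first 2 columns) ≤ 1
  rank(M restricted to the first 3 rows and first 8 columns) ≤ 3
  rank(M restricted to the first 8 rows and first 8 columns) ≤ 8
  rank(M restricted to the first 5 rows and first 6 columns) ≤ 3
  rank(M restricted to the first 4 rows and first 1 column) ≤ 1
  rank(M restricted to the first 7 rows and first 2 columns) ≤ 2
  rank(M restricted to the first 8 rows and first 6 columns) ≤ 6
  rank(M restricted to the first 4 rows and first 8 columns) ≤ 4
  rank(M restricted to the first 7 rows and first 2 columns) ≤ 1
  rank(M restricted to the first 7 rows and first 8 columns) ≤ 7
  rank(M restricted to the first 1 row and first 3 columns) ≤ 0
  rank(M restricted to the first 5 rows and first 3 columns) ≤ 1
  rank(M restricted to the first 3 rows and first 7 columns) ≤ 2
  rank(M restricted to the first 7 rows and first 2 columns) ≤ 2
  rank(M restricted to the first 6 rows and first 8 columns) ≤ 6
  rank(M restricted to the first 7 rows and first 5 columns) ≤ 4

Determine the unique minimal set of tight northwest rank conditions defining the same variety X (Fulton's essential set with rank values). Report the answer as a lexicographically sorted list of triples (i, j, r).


Propagating the 16 rank bounds to every northwest block:

  0  0  0  1  1  1  1  1
  1  1  1  2  2  2  2  2
  1  1  1  2  2  2  2  3
  1  1  1  2  3  3  3  4
  1  1  1  2  3  3  4  5
  1  1  2  3  4  4  5  6
  1  1  2  3  4  5  6  7
  1  2  3  4  5  6  7  8

giving w = (4, 1, 8, 5, 7, 3, 6, 2) via Δ²R.

|D(w)|=15, |Ess(w)|=5:

[(1, 3, 0), (3, 7, 2), (5, 3, 1), (5, 6, 3), (7, 2, 1)]


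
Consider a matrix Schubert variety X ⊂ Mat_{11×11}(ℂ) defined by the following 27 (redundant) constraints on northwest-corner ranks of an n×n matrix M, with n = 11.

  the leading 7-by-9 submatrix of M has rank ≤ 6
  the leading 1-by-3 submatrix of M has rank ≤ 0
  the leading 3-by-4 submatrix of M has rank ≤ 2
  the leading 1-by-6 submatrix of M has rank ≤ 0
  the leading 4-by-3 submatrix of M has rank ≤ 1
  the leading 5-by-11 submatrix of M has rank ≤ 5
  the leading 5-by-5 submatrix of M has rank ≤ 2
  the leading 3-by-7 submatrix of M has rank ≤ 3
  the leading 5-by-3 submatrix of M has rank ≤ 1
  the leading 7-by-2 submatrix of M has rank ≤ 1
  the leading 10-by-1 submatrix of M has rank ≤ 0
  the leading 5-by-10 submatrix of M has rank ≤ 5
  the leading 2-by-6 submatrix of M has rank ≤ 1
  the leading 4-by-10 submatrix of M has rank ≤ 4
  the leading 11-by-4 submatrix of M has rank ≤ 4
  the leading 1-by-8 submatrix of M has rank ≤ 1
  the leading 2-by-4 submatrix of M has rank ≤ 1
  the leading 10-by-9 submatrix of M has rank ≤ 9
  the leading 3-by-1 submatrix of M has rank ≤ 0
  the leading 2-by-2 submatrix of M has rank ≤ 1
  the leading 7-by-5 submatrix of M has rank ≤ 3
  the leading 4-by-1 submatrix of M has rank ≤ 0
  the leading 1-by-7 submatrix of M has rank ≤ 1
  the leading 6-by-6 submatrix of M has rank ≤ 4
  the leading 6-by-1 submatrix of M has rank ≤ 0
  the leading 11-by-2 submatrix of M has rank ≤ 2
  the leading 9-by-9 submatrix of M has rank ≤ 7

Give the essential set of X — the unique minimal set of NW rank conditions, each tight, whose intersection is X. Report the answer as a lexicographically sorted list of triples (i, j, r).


Propagating the 27 rank bounds to every northwest block:

  R[1]: 0 0 0 0 0 0 1 1 1 1 1
  R[2]: 0 1 1 1 1 1 2 2 2 2 2
  R[3]: 0 1 1 2 2 2 3 3 3 3 3
  R[4]: 0 1 1 2 2 3 4 4 4 4 4
  R[5]: 0 1 1 2 2 3 4 5 5 5 5
  R[6]: 0 1 2 3 3 4 5 6 6 6 6
  R[7]: 0 1 2 3 3 4 5 6 6 7 7
  R[8]: 0 1 2 3 4 5 6 7 7 8 8
  R[9]: 0 1 2 3 4 5 6 7 7 8 9
  R[10]: 0 1 2 3 4 5 6 7 8 9 10
  R[11]: 1 2 3 4 5 6 7 8 9 10 11

the unique w with this rank table is (7, 2, 4, 6, 8, 3, 10, 5, 11, 9, 1).

ℓ(w)=23; the 7 essential cells (i,j,r):

[(1, 6, 0), (5, 3, 1), (5, 5, 2), (7, 5, 3), (7, 9, 6), (9, 9, 7), (10, 1, 0)]


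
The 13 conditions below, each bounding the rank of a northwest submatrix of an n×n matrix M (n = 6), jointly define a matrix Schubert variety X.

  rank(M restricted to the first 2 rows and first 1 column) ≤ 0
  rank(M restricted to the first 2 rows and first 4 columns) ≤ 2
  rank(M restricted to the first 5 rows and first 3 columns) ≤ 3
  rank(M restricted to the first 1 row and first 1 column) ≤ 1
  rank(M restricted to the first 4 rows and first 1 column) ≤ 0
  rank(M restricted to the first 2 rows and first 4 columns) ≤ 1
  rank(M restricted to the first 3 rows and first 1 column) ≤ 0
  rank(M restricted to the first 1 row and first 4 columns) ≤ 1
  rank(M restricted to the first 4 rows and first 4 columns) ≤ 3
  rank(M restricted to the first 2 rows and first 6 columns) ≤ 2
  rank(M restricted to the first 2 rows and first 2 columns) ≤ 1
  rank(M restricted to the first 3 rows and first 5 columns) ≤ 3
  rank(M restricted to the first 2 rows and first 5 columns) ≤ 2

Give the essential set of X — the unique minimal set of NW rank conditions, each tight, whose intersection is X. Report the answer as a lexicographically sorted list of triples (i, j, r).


Rank table r_w(6×6) implied by the 13 constraints:

  R[1]: 0, 1, 1, 1, 1, 1
  R[2]: 0, 1, 1, 1, 2, 2
  R[3]: 0, 1, 2, 2, 3, 3
  R[4]: 0, 1, 2, 3, 4, 4
  R[5]: 1, 2, 3, 4, 5, 5
  R[6]: 1, 2, 3, 4, 5, 6

second differences of R give the permutation w = (2, 5, 3, 4, 1, 6).

2 SE-corners of the 6-cell Rothe diagram give Ess(w):

[(2, 4, 1), (4, 1, 0)]


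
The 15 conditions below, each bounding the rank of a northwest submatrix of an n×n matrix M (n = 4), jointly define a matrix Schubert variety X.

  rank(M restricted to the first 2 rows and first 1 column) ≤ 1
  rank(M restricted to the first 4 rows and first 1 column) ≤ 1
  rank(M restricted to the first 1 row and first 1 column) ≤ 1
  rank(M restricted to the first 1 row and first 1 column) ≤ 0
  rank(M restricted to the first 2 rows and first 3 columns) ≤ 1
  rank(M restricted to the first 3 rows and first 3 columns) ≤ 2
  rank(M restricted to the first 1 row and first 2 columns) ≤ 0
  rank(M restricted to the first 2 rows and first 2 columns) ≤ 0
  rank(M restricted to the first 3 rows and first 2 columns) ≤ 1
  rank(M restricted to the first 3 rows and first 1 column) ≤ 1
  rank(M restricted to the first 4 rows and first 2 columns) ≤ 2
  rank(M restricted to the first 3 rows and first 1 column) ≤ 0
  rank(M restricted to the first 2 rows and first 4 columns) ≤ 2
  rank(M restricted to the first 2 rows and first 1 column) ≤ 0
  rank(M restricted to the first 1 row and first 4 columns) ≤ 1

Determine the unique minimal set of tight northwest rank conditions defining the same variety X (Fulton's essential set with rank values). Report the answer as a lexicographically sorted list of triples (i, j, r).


Computing R[i][j] = min implied NW-rank bound (n=4, 15 conditions):

  R[1]: 0 0 1 1
  R[2]: 0 0 1 2
  R[3]: 0 1 2 3
  R[4]: 1 2 3 4

the unique w with this rank table is (3, 4, 2, 1).

D(w) has 5 cells with 2 SE-corners; essential set:

[(2, 2, 0), (3, 1, 0)]


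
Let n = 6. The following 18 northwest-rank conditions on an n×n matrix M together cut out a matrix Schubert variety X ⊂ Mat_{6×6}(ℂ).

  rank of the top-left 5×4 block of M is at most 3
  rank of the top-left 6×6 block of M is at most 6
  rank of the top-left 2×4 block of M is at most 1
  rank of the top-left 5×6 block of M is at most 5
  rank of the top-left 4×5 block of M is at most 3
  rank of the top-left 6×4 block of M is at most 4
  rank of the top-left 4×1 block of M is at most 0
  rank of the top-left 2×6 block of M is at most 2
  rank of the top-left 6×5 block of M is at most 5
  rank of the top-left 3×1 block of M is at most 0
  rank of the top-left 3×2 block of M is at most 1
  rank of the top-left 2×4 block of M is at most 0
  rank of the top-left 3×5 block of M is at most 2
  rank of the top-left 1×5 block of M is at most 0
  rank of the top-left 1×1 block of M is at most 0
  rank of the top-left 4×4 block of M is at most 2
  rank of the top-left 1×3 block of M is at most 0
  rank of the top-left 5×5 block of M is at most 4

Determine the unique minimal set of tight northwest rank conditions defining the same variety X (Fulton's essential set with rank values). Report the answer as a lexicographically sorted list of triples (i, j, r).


The tightest implied rank at each (i,j), from the 18 conditions:

  R[1]: 0, 0, 0, 0, 0, 1
  R[2]: 0, 0, 0, 0, 1, 2
  R[3]: 0, 1, 1, 1, 2, 3
  R[4]: 0, 1, 2, 2, 3, 4
  R[5]: 1, 2, 3, 3, 4, 5
  R[6]: 1, 2, 3, 4, 5, 6

hence w(1..6) = (6, 5, 2, 3, 1, 4).

ℓ(w)=11; the 3 essential cells (i,j,r):

[(1, 5, 0), (2, 4, 0), (4, 1, 0)]


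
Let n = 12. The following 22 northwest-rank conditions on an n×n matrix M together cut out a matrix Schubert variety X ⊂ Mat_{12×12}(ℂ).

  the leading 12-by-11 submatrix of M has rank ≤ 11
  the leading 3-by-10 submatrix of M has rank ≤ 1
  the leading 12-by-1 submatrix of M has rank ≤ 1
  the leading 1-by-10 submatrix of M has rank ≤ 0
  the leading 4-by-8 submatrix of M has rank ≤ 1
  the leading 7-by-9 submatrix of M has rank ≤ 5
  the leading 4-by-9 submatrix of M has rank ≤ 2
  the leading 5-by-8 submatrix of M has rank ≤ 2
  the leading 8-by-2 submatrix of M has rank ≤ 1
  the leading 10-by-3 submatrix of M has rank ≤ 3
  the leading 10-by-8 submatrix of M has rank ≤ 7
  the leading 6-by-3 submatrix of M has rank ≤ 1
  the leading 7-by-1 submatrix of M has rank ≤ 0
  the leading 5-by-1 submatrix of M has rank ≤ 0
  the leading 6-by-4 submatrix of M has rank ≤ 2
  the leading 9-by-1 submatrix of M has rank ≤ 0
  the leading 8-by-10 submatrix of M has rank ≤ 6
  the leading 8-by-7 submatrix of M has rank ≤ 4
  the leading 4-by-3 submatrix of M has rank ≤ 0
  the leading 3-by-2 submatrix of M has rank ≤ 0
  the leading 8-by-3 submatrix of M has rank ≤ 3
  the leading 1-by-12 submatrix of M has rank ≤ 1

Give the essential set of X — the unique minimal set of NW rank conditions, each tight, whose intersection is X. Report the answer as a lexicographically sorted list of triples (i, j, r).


Computing R[i][j] = min implied NW-rank bound (n=12, 22 conditions):

  R[1]: 0  0  0  0  0  0  0  0  0  0  1  1
  R[2]: 0  0  0  1  1  1  1  1  1  1  2  2
  R[3]: 0  0  0  1  1  1  1  1  1  1  2  3
  R[4]: 0  0  0  1  1  1  1  1  2  2  3  4
  R[5]: 0  1  1  2  2  2  2  2  3  3  4  5
  R[6]: 0  1  1  2  3  3  3  3  4  4  5  6
  R[7]: 0  1  2  3  4  4  4  4  5  5  6  7
  R[8]: 0  1  2  3  4  4  4  5  6  6  7  8
  R[9]: 0  1  2  3  4  5  5  6  7  7  8  9
  R[10]: 1  2  3  4  5  6  6  7  8  8  9  10
  R[11]: 1  2  3  4  5  6  7  8  9  9  10  11
  R[12]: 1  2  3  4  5  6  7  8  9  10  11  12

so w = (11, 4, 12, 9, 2, 5, 3, 8, 6, 1, 7, 10).

|D(w)|=37, |Ess(w)|=7:

[(1, 10, 0), (3, 10, 1), (4, 3, 0), (4, 8, 1), (6, 3, 1), (8, 7, 4), (9, 1, 0)]


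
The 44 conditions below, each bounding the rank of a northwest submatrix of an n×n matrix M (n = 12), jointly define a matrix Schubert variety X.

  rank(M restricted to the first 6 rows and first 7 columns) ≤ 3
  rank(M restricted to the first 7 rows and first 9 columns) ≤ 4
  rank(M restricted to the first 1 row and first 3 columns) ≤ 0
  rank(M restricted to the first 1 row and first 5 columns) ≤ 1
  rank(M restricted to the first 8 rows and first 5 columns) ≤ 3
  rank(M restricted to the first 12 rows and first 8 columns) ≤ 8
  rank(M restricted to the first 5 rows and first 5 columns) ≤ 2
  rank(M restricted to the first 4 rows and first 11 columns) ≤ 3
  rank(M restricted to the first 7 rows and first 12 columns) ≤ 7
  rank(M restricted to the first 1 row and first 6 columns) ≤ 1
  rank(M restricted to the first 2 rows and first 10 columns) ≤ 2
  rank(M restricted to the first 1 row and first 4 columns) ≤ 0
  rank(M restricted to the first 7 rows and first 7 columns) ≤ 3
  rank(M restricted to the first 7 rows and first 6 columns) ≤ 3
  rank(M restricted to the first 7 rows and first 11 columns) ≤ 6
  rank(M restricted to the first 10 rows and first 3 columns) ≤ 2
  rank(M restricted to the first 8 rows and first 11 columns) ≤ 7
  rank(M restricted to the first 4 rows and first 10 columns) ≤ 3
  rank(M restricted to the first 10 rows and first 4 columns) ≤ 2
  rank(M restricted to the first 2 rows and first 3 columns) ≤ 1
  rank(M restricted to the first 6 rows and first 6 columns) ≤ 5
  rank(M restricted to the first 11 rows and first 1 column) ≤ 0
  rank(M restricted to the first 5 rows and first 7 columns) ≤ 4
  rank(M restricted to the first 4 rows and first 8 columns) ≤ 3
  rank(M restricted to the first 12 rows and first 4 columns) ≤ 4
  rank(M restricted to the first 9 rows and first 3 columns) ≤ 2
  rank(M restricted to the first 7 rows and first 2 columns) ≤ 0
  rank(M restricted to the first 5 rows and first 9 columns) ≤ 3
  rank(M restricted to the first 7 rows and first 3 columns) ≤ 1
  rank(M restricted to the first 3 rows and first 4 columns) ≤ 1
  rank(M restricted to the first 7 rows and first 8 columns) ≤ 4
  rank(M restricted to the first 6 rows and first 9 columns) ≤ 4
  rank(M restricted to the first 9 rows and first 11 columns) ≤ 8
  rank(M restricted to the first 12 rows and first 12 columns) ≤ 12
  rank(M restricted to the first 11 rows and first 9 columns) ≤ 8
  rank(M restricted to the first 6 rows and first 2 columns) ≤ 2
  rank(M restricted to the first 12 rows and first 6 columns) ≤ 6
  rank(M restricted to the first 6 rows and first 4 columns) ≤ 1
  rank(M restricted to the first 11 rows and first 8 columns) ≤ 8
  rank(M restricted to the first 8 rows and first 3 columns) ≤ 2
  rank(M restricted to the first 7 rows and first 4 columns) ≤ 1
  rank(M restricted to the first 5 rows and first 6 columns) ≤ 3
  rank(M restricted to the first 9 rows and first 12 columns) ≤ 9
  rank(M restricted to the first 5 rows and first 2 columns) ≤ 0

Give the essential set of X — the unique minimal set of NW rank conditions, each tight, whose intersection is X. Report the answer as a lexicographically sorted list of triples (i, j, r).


Propagating the 44 rank bounds to every northwest block:

  R[1]: 0  0  0  0  1  1  1  1  1  1  1  1
  R[2]: 0  0  1  1  2  2  2  2  2  2  2  2
  R[3]: 0  0  1  1  2  3  3  3  3  3  3  3
  R[4]: 0  0  1  1  2  3  3  3  3  3  3  4
  R[5]: 0  0  1  1  2  3  3  3  3  4  4  5
  R[6]: 0  0  1  1  2  3  3  4  4  5  5  6
  R[7]: 0  0  1  1  2  3  3  4  4  5  6  7
  R[8]: 0  1  2  2  3  4  4  5  5  6  7  8
  R[9]: 0  1  2  2  3  4  5  6  6  7  8  9
  R[10]: 0  1  2  2  3  4  5  6  7  8  9  10
  R[11]: 0  1  2  3  4  5  6  7  8  9  10  11
  R[12]: 1  2  3  4  5  6  7  8  9  10  11  12

so w = (5, 3, 6, 12, 10, 8, 11, 2, 7, 9, 4, 1).

9 SE-corners of the 38-cell Rothe diagram give Ess(w):

[(1, 4, 0), (4, 11, 3), (5, 9, 3), (7, 2, 0), (7, 4, 1), (7, 7, 3), (7, 9, 4), (10, 4, 2), (11, 1, 0)]


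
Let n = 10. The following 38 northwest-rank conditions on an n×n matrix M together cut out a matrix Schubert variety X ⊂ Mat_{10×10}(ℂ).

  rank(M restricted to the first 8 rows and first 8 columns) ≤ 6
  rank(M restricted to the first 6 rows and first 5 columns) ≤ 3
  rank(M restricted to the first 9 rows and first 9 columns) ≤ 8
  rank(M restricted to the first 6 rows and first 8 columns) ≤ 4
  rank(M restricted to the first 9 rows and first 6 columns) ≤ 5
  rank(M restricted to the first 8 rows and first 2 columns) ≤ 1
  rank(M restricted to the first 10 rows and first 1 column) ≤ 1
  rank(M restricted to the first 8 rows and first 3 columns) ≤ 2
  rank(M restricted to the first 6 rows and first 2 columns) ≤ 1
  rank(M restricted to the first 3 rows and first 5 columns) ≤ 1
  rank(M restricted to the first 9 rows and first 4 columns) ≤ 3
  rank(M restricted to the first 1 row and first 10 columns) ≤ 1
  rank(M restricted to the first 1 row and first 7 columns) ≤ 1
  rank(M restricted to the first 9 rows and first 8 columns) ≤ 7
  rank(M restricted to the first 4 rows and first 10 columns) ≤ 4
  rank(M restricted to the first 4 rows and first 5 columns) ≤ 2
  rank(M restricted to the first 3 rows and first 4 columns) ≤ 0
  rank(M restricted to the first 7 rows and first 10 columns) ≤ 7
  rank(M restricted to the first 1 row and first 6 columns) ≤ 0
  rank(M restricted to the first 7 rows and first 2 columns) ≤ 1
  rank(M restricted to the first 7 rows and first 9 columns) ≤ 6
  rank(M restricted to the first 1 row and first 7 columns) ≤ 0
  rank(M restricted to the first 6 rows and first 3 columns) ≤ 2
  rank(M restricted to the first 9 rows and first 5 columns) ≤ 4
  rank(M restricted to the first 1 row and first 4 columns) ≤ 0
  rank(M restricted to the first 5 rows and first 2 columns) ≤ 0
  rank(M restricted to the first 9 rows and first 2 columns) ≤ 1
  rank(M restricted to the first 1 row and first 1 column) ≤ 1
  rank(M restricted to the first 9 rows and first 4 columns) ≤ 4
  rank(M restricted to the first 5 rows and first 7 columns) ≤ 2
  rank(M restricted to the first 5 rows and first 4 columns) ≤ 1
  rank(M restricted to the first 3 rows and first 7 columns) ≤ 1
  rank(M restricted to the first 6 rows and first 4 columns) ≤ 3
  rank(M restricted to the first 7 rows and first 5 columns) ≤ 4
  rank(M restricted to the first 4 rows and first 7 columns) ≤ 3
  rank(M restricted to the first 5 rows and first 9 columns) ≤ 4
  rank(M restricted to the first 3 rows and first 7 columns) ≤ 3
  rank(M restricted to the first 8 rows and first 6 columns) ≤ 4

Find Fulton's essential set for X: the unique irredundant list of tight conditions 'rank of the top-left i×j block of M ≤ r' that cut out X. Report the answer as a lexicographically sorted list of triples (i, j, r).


The tightest implied rank at each (i,j), from the 38 conditions:

  R[1]: 0  0  0  0  0  0  0  1  1  1
  R[2]: 0  0  0  0  1  1  1  2  2  2
  R[3]: 0  0  0  0  1  1  1  2  3  3
  R[4]: 0  0  1  1  2  2  2  3  4  4
  R[5]: 0  0  1  1  2  2  2  3  4  5
  R[6]: 1  1  2  2  3  3  3  4  5  6
  R[7]: 1  1  2  3  4  4  4  5  6  7
  R[8]: 1  1  2  3  4  4  5  6  7  8
  R[9]: 1  1  2  3  4  5  6  7  8  9
  R[10]: 1  2  3  4  5  6  7  8  9  10

second differences of R give the permutation w = (8, 5, 9, 3, 10, 1, 4, 7, 6, 2).

|D(w)|=28, |Ess(w)|=8:

[(1, 7, 0), (3, 4, 0), (3, 7, 1), (5, 2, 0), (5, 4, 1), (5, 7, 2), (8, 6, 4), (9, 2, 1)]
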